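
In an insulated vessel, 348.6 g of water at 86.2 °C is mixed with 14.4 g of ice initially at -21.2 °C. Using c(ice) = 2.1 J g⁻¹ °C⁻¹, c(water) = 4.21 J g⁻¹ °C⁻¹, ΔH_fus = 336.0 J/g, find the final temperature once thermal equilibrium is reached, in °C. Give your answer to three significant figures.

T_f = 79.2 °C

Heat to bring ice to 0 °C and melt it: q₁ = 14.4×2.1×21.2 + 14.4×336.0 = 5479.5 J
Heat the water can supply cooling to 0 °C: 348.6×4.21×86.2 = 126508 J > q₁, so all ice melts.
Energy balance: 348.6×4.21×(86.2 − T) = 5479.5 + 14.4×4.21×(T − 0)
1467.606(86.2 − T) = 5479.5 + 60.624 T
126508 − 5479.5 = 1528.230 T
T = 121028.5 / 1528.230 = 79.20 °C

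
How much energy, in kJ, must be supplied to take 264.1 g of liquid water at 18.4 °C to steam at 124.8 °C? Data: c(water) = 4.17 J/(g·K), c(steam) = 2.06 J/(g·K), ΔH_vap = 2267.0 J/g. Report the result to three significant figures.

q1 (heat water 18.4→100.0 °C): 264.1 × 4.17 × 81.6 = 89866 J
q2 (vaporize at 100 °C): 264.1 × 2267.0 = 598715 J
q3 (heat steam 100.0→124.8 °C): 264.1 × 2.06 × 24.8 = 13492 J
Total: 89866 + 598715 + 13492 = 702073 J = 702 kJ

q = 702 kJ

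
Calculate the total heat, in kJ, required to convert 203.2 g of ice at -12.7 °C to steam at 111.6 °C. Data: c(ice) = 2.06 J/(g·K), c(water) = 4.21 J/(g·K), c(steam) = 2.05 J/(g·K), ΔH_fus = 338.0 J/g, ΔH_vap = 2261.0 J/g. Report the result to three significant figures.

q = 624 kJ

q1 (heat ice -12.7→0.0 °C): 203.2 × 2.06 × 12.7 = 5316 J
q2 (melt at 0 °C): 203.2 × 338.0 = 68682 J
q3 (heat water 0.0→100.0 °C): 203.2 × 4.21 × 100.0 = 85547 J
q4 (vaporize at 100 °C): 203.2 × 2261.0 = 459435 J
q5 (heat steam 100.0→111.6 °C): 203.2 × 2.05 × 11.6 = 4832 J
Total: 5316 + 68682 + 85547 + 459435 + 4832 = 623812 J = 624 kJ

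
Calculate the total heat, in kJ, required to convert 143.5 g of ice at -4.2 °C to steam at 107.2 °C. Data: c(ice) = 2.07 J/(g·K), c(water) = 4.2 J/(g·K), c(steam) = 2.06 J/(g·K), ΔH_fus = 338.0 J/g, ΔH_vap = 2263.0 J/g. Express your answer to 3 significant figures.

q = 437 kJ

q1 (heat ice -4.2→0.0 °C): 143.5 × 2.07 × 4.2 = 1248 J
q2 (melt at 0 °C): 143.5 × 338.0 = 48503 J
q3 (heat water 0.0→100.0 °C): 143.5 × 4.2 × 100.0 = 60270 J
q4 (vaporize at 100 °C): 143.5 × 2263.0 = 324741 J
q5 (heat steam 100.0→107.2 °C): 143.5 × 2.06 × 7.2 = 2128 J
Total: 1248 + 48503 + 60270 + 324741 + 2128 = 436890 J = 437 kJ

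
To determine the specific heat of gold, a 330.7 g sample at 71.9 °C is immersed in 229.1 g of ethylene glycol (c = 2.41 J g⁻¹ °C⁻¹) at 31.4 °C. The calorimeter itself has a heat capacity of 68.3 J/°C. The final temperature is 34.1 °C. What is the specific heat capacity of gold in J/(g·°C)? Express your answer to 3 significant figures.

c = 0.134 J/(g·°C)

q_gained = (229.1 × 2.41 + 68.3) × (34.1 − 31.4) = 1675 J
q_lost = 330.7 × c × (71.9 − 34.1) = 12500.46 c
Set equal: c = 1675 / 12500.46 = 0.134 J/(g·°C)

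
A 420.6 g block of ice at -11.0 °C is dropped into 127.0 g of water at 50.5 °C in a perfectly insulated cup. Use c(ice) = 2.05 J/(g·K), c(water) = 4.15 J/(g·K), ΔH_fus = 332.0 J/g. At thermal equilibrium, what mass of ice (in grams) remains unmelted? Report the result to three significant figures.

m_ice remaining = 369 g

Heat to warm all ice to 0 °C: 420.6×2.05×11.0 = 9484.5 J
Heat released by water cooling to 0 °C: 127.0×4.15×50.5 = 26616 J
26616 J < 9484.5 + 420.6×332.0 = 149123.7 J, so not all ice melts; final T = 0 °C.
Heat left for melting: 26616 − 9484.5 = 17131.5 J
Mass melted = 17131.5 / 332.0 = 51.60 g
Ice remaining = 420.6 − 51.60 = 369.00 g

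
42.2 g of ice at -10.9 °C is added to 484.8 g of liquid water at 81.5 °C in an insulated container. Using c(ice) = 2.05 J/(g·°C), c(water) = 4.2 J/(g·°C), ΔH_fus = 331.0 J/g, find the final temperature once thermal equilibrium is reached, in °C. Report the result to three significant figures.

Heat to bring ice to 0 °C and melt it: q₁ = 42.2×2.05×10.9 + 42.2×331.0 = 14911 J
Heat the water can supply cooling to 0 °C: 484.8×4.2×81.5 = 165947 J > q₁, so all ice melts.
Energy balance: 484.8×4.2×(81.5 − T) = 14911 + 42.2×4.2×(T − 0)
2036.16(81.5 − T) = 14911 + 177.24 T
165947 − 14911 = 2213.40 T
T = 151036 / 2213.40 = 68.24 °C

T_f = 68.2 °C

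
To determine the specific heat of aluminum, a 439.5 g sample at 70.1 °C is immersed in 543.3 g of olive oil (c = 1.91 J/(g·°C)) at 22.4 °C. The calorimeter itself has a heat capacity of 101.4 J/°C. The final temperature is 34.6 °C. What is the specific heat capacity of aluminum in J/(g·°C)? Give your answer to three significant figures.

q_gained = (543.3 × 1.91 + 101.4) × (34.6 − 22.4) = 13900 J
q_lost = 439.5 × c × (70.1 − 34.6) = 15602.25 c
Set equal: c = 13900 / 15602.25 = 0.891 J/(g·°C)

c = 0.891 J/(g·°C)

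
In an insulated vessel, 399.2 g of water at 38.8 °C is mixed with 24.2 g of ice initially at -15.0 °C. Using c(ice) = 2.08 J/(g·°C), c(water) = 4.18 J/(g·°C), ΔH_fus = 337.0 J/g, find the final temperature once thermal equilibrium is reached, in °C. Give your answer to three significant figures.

T_f = 31.5 °C

Heat to bring ice to 0 °C and melt it: q₁ = 24.2×2.08×15.0 + 24.2×337.0 = 8910.4 J
Heat the water can supply cooling to 0 °C: 399.2×4.18×38.8 = 64743.9 J > q₁, so all ice melts.
Energy balance: 399.2×4.18×(38.8 − T) = 8910.4 + 24.2×4.18×(T − 0)
1668.656(38.8 − T) = 8910.4 + 101.156 T
64743.9 − 8910.4 = 1769.812 T
T = 55833.5 / 1769.812 = 31.548 °C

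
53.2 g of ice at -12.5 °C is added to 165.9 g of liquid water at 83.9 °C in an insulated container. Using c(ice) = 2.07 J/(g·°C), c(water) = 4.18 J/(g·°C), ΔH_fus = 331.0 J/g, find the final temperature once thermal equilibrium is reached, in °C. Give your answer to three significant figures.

Heat to bring ice to 0 °C and melt it: q₁ = 53.2×2.07×12.5 + 53.2×331.0 = 18986 J
Heat the water can supply cooling to 0 °C: 165.9×4.18×83.9 = 58181.5 J > q₁, so all ice melts.
Energy balance: 165.9×4.18×(83.9 − T) = 18986 + 53.2×4.18×(T − 0)
693.462(83.9 − T) = 18986 + 222.376 T
58181.5 − 18986 = 915.838 T
T = 39195.5 / 915.838 = 42.80 °C

T_f = 42.8 °C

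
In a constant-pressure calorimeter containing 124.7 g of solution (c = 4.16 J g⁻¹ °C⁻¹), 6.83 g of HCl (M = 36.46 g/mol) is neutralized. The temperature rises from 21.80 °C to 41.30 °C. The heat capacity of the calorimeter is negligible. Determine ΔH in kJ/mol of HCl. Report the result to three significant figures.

|ΔT| = |41.30 − 21.80| = 19.50 °C
|q_surr| = (124.7 × 4.16) × 19.50 = 518.752 × 19.50 = 10120 J
n(HCl) = 6.83 / 36.46 = 0.1873 mol
Temperature rose, so q_rxn = −|q_surr| = -10.12 kJ
ΔH = q_rxn / n = -54.03 kJ/mol

ΔH = -54.0 kJ/mol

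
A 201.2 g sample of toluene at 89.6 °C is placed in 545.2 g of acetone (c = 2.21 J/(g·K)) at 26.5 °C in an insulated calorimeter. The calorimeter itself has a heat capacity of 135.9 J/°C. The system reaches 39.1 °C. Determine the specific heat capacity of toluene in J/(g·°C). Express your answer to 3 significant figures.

q_gained = (545.2 × 2.21 + 135.9) × (39.1 − 26.5) = 16890 J
q_lost = 201.2 × c × (89.6 − 39.1) = 10160.6 c
Set equal: c = 16890 / 10160.6 = 1.66 J/(g·°C)

c = 1.66 J/(g·°C)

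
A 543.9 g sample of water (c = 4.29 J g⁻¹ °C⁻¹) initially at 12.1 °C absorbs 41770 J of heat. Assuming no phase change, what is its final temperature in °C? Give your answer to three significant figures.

ΔT = q / (m c) = 41770 / (543.9 × 4.29) = 17.90 °C
T_f = 12.1 + 17.90 = 30.00 °C

T_f = 30.0 °C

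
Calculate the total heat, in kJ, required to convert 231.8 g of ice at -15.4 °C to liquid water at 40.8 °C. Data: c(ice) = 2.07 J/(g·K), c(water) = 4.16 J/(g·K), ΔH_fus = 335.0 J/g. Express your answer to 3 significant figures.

q1 (heat ice -15.4→0.0 °C): 231.8 × 2.07 × 15.4 = 7389 J
q2 (melt at 0 °C): 231.8 × 335.0 = 77653 J
q3 (heat water 0.0→40.8 °C): 231.8 × 4.16 × 40.8 = 39343 J
Total: 7389 + 77653 + 39343 = 124385 J = 124 kJ

q = 124 kJ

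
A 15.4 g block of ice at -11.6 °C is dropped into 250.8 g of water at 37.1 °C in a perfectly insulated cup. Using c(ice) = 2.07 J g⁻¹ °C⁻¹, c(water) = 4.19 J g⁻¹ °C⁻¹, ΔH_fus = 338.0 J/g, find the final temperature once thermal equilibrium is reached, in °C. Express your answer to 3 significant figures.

T_f = 30.0 °C

Heat to bring ice to 0 °C and melt it: q₁ = 15.4×2.07×11.6 + 15.4×338.0 = 5575.0 J
Heat the water can supply cooling to 0 °C: 250.8×4.19×37.1 = 38986.6 J > q₁, so all ice melts.
Energy balance: 250.8×4.19×(37.1 − T) = 5575.0 + 15.4×4.19×(T − 0)
1050.852(37.1 − T) = 5575.0 + 64.526 T
38986.6 − 5575.0 = 1115.378 T
T = 33411.6 / 1115.378 = 29.96 °C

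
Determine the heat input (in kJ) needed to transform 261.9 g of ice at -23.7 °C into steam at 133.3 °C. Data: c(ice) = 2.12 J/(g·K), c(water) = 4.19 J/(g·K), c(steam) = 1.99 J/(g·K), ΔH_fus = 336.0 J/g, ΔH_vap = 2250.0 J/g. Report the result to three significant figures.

q1 (heat ice -23.7→0.0 °C): 261.9 × 2.12 × 23.7 = 13159 J
q2 (melt at 0 °C): 261.9 × 336.0 = 87998 J
q3 (heat water 0.0→100.0 °C): 261.9 × 4.19 × 100.0 = 109736 J
q4 (vaporize at 100 °C): 261.9 × 2250.0 = 589275 J
q5 (heat steam 100.0→133.3 °C): 261.9 × 1.99 × 33.3 = 17355 J
Total: 13159 + 87998 + 109736 + 589275 + 17355 = 817523 J = 818 kJ

q = 818 kJ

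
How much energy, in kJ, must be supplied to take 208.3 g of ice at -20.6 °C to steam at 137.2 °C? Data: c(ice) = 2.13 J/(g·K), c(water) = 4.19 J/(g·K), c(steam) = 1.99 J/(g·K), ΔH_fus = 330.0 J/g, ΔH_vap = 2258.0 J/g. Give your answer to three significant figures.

q1 (heat ice -20.6→0.0 °C): 208.3 × 2.13 × 20.6 = 9140 J
q2 (melt at 0 °C): 208.3 × 330.0 = 68739 J
q3 (heat water 0.0→100.0 °C): 208.3 × 4.19 × 100.0 = 87278 J
q4 (vaporize at 100 °C): 208.3 × 2258.0 = 470341 J
q5 (heat steam 100.0→137.2 °C): 208.3 × 1.99 × 37.2 = 15420 J
Total: 9140 + 68739 + 87278 + 470341 + 15420 = 650918 J = 651 kJ

q = 651 kJ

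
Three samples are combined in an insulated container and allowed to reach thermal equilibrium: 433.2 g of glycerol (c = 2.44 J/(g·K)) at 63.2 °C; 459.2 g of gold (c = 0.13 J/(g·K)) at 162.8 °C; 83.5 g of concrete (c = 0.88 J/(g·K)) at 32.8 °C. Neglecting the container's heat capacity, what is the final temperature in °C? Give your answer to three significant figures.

T_f = 66.3 °C

Σ mᵢcᵢ(T − Tᵢ) = 0  ⇒  T = Σ mᵢcᵢTᵢ / Σ mᵢcᵢ
Σ mᵢcᵢ = 433.2×2.44 + 459.2×0.13 + 83.5×0.88 = 1190.184
Σ mᵢcᵢTᵢ = 1057.008×63.2 + 59.696×162.8 + 73.48×32.8 = 78932
T = 78932 / 1190.184 = 66.32 °C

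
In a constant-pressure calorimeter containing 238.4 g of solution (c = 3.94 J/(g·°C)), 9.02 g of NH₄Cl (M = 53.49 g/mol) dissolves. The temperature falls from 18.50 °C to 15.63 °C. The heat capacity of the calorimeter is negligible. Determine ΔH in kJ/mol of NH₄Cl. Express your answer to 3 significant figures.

|ΔT| = |15.63 − 18.50| = 2.87 °C
|q_surr| = (238.4 × 3.94) × 2.87 = 939.296 × 2.87 = 2696 J
n(NH₄Cl) = 9.02 / 53.49 = 0.1686 mol
Temperature fell, so q_rxn = +|q_surr| = 2.696 kJ
ΔH = q_rxn / n = 15.99 kJ/mol

ΔH = 16.0 kJ/mol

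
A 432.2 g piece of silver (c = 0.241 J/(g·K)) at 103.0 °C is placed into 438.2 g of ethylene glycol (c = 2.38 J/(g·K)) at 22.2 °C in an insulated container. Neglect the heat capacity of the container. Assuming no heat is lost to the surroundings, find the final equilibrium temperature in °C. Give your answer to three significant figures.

Heat lost by silver = heat gained by ethylene glycol.
(432.2)(0.241)(103.0 − T) = (438.2)(2.38)(T − 22.2)
104.1602 (103.0 − T) = 1042.916 (T − 22.2)
10729 − 104.1602 T = 1042.916 T − 23153
33882 = 1147.0762 T
T = 29.54 °C

T_f = 29.5 °C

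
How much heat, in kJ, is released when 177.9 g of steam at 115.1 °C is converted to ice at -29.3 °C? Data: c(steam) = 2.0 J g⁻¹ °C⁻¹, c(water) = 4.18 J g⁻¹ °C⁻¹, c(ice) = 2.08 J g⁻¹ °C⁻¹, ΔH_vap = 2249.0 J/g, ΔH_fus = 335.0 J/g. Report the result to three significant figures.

q = 550 kJ

q1 (cool steam 115.1→100 °C): 177.9 × 2.0 × 15.1 = 5373 J
q2 (condense at 100 °C): 177.9 × 2249.0 = 400097 J
q3 (cool water 100→0 °C): 177.9 × 4.18 × 100.0 = 74362 J
q4 (freeze at 0 °C): 177.9 × 335.0 = 59597 J
q5 (cool ice 0→-29.3 °C): 177.9 × 2.08 × 29.3 = 10842 J
Total: 5373 + 400097 + 74362 + 59597 + 10842 = 550271 J = 550 kJ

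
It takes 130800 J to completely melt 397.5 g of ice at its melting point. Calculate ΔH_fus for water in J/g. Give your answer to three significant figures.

ΔH_fus = 329 J/g

ΔH_fus = q / m = 130800 / 397.5 = 329 J/g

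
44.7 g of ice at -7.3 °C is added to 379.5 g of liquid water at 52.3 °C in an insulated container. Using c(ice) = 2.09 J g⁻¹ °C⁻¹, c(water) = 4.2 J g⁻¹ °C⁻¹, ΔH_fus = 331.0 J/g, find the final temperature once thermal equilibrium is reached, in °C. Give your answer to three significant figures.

T_f = 38.1 °C

Heat to bring ice to 0 °C and melt it: q₁ = 44.7×2.09×7.3 + 44.7×331.0 = 15478 J
Heat the water can supply cooling to 0 °C: 379.5×4.2×52.3 = 83361.0 J > q₁, so all ice melts.
Energy balance: 379.5×4.2×(52.3 − T) = 15478 + 44.7×4.2×(T − 0)
1593.9(52.3 − T) = 15478 + 187.74 T
83361.0 − 15478 = 1781.64 T
T = 67883.0 / 1781.64 = 38.10 °C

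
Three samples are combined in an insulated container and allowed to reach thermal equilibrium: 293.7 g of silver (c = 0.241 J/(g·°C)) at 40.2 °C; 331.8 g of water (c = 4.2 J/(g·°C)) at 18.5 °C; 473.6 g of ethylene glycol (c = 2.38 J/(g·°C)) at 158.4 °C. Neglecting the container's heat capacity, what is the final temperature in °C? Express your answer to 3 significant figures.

T_f = 79.9 °C

Σ mᵢcᵢ(T − Tᵢ) = 0  ⇒  T = Σ mᵢcᵢTᵢ / Σ mᵢcᵢ
Σ mᵢcᵢ = 293.7×0.241 + 331.8×4.2 + 473.6×2.38 = 2591.5097
Σ mᵢcᵢTᵢ = 70.7817×40.2 + 1393.56×18.5 + 1127.168×158.4 = 207170
T = 207170 / 2591.5097 = 79.94 °C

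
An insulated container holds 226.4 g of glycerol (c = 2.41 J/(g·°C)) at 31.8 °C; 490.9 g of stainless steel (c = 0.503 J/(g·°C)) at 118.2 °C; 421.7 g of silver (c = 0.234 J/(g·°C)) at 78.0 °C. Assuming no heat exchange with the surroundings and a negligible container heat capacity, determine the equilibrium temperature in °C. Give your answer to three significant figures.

Σ mᵢcᵢ(T − Tᵢ) = 0  ⇒  T = Σ mᵢcᵢTᵢ / Σ mᵢcᵢ
Σ mᵢcᵢ = 226.4×2.41 + 490.9×0.503 + 421.7×0.234 = 891.2245
Σ mᵢcᵢTᵢ = 545.624×31.8 + 246.9227×118.2 + 98.6778×78.0 = 54234
T = 54234 / 891.2245 = 60.85 °C

T_f = 60.9 °C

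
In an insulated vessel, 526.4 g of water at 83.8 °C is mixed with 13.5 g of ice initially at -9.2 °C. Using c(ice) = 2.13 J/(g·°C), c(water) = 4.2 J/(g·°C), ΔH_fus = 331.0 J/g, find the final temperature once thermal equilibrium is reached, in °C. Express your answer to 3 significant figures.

T_f = 79.6 °C

Heat to bring ice to 0 °C and melt it: q₁ = 13.5×2.13×9.2 + 13.5×331.0 = 4733.0 J
Heat the water can supply cooling to 0 °C: 526.4×4.2×83.8 = 185272 J > q₁, so all ice melts.
Energy balance: 526.4×4.2×(83.8 − T) = 4733.0 + 13.5×4.2×(T − 0)
2210.88(83.8 − T) = 4733.0 + 56.7 T
185272 − 4733.0 = 2267.58 T
T = 180539.0 / 2267.58 = 79.62 °C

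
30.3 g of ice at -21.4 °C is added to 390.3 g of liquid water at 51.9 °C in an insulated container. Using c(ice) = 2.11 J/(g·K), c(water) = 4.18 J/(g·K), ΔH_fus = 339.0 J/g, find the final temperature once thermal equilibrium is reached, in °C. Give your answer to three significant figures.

Heat to bring ice to 0 °C and melt it: q₁ = 30.3×2.11×21.4 + 30.3×339.0 = 11640 J
Heat the water can supply cooling to 0 °C: 390.3×4.18×51.9 = 84672.5 J > q₁, so all ice melts.
Energy balance: 390.3×4.18×(51.9 − T) = 11640 + 30.3×4.18×(T − 0)
1631.454(51.9 − T) = 11640 + 126.654 T
84672.5 − 11640 = 1758.108 T
T = 73032.5 / 1758.108 = 41.54 °C

T_f = 41.5 °C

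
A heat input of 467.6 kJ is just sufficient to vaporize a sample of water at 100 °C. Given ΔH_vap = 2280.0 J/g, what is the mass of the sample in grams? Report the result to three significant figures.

m = q / ΔH_vap = 467600 J / 2280.0 J/g = 205 g

m = 205 g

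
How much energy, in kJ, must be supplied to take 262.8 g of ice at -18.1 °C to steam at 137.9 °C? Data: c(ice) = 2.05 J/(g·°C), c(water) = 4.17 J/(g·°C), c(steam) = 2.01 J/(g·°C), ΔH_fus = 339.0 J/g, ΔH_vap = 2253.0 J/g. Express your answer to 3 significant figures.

q1 (heat ice -18.1→0.0 °C): 262.8 × 2.05 × 18.1 = 9751 J
q2 (melt at 0 °C): 262.8 × 339.0 = 89089 J
q3 (heat water 0.0→100.0 °C): 262.8 × 4.17 × 100.0 = 109588 J
q4 (vaporize at 100 °C): 262.8 × 2253.0 = 592088 J
q5 (heat steam 100.0→137.9 °C): 262.8 × 2.01 × 37.9 = 20020 J
Total: 9751 + 89089 + 109588 + 592088 + 20020 = 820536 J = 821 kJ

q = 821 kJ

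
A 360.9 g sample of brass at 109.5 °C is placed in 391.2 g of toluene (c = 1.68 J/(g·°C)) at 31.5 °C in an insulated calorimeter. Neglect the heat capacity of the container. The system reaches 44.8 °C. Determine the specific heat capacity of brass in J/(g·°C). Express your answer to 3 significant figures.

c = 0.374 J/(g·°C)

q_gained = (391.2 × 1.68) × (44.8 − 31.5) = 8741 J
q_lost = 360.9 × c × (109.5 − 44.8) = 23350.23 c
Set equal: c = 8741 / 23350.23 = 0.374 J/(g·°C)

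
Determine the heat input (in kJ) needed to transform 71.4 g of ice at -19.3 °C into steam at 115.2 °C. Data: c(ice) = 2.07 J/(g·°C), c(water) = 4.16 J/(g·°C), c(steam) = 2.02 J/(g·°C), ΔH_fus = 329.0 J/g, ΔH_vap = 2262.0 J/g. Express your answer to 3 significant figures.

q = 220 kJ

q1 (heat ice -19.3→0.0 °C): 71.4 × 2.07 × 19.3 = 2853 J
q2 (melt at 0 °C): 71.4 × 329.0 = 23491 J
q3 (heat water 0.0→100.0 °C): 71.4 × 4.16 × 100.0 = 29702 J
q4 (vaporize at 100 °C): 71.4 × 2262.0 = 161507 J
q5 (heat steam 100.0→115.2 °C): 71.4 × 2.02 × 15.2 = 2192 J
Total: 2853 + 23491 + 29702 + 161507 + 2192 = 219745 J = 220 kJ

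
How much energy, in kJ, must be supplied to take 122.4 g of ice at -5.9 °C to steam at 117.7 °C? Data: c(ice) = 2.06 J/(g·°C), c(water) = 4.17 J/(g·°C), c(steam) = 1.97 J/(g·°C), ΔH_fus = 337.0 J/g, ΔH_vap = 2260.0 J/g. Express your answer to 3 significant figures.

q = 375 kJ

q1 (heat ice -5.9→0.0 °C): 122.4 × 2.06 × 5.9 = 1488 J
q2 (melt at 0 °C): 122.4 × 337.0 = 41249 J
q3 (heat water 0.0→100.0 °C): 122.4 × 4.17 × 100.0 = 51041 J
q4 (vaporize at 100 °C): 122.4 × 2260.0 = 276624 J
q5 (heat steam 100.0→117.7 °C): 122.4 × 1.97 × 17.7 = 4268 J
Total: 1488 + 41249 + 51041 + 276624 + 4268 = 374670 J = 375 kJ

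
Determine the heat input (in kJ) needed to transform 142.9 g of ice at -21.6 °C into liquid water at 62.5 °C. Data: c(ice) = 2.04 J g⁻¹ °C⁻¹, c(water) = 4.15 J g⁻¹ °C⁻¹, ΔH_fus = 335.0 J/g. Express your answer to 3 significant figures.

q = 91.2 kJ

q1 (heat ice -21.6→0.0 °C): 142.9 × 2.04 × 21.6 = 6297 J
q2 (melt at 0 °C): 142.9 × 335.0 = 47872 J
q3 (heat water 0.0→62.5 °C): 142.9 × 4.15 × 62.5 = 37065 J
Total: 6297 + 47872 + 37065 = 91234 J = 91.2 kJ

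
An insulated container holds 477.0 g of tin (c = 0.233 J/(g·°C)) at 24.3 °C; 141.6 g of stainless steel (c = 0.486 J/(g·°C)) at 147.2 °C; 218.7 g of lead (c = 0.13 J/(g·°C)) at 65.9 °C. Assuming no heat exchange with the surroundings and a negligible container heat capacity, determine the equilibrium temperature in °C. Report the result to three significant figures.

Σ mᵢcᵢ(T − Tᵢ) = 0  ⇒  T = Σ mᵢcᵢTᵢ / Σ mᵢcᵢ
Σ mᵢcᵢ = 477.0×0.233 + 141.6×0.486 + 218.7×0.13 = 208.3896
Σ mᵢcᵢTᵢ = 111.141×24.3 + 68.8176×147.2 + 28.431×65.9 = 14704
T = 14704 / 208.3896 = 70.56 °C

T_f = 70.6 °C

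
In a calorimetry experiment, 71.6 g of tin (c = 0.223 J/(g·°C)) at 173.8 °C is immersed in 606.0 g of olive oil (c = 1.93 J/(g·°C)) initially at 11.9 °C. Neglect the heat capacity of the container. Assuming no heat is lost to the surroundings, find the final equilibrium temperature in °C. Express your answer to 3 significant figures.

Heat lost by tin = heat gained by olive oil.
(71.6)(0.223)(173.8 − T) = (606.0)(1.93)(T − 11.9)
15.9668 (173.8 − T) = 1169.58 (T − 11.9)
2775.0 − 15.9668 T = 1169.58 T − 13918
16693.0 = 1185.5468 T
T = 14.08 °C

T_f = 14.1 °C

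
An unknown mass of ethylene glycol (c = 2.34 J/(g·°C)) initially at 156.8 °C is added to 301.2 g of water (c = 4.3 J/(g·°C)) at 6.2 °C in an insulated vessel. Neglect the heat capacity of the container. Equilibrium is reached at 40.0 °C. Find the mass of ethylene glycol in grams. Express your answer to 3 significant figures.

m = 160 g

q_gained = (301.2 × 4.3) × (40.0 − 6.2) = 43780 J
q_lost = m × 2.34 × (156.8 − 40.0) = 273.312 m
m = 43780 / 273.312 = 160 g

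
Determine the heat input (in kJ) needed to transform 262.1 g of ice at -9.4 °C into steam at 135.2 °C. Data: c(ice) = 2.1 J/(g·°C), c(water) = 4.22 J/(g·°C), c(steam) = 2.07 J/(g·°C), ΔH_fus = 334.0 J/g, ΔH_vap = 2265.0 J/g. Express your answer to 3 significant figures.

q = 816 kJ

q1 (heat ice -9.4→0.0 °C): 262.1 × 2.1 × 9.4 = 5174 J
q2 (melt at 0 °C): 262.1 × 334.0 = 87541 J
q3 (heat water 0.0→100.0 °C): 262.1 × 4.22 × 100.0 = 110606 J
q4 (vaporize at 100 °C): 262.1 × 2265.0 = 593657 J
q5 (heat steam 100.0→135.2 °C): 262.1 × 2.07 × 35.2 = 19098 J
Total: 5174 + 87541 + 110606 + 593657 + 19098 = 816076 J = 816 kJ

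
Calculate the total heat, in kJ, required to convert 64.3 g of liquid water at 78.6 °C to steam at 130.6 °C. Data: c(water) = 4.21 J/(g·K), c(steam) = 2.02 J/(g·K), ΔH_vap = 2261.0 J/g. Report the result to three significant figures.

q = 155 kJ

q1 (heat water 78.6→100.0 °C): 64.3 × 4.21 × 21.4 = 5793 J
q2 (vaporize at 100 °C): 64.3 × 2261.0 = 145382 J
q3 (heat steam 100.0→130.6 °C): 64.3 × 2.02 × 30.6 = 3975 J
Total: 5793 + 145382 + 3975 = 155150 J = 155 kJ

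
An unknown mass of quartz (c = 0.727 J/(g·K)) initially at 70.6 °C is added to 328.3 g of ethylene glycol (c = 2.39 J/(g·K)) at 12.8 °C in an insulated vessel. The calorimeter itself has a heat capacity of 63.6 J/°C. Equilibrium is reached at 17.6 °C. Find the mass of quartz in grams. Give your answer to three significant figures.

m = 106 g

q_gained = (328.3 × 2.39 + 63.6) × (17.6 − 12.8) = 4072 J
q_lost = m × 0.727 × (70.6 − 17.6) = 38.531 m
m = 4072 / 38.531 = 106 g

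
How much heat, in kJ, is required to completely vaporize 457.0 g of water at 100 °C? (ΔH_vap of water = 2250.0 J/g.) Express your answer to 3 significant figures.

q = 1030 kJ

q = m × ΔH_vap = 457.0 × 2250.0 = 1028000 J = 1030 kJ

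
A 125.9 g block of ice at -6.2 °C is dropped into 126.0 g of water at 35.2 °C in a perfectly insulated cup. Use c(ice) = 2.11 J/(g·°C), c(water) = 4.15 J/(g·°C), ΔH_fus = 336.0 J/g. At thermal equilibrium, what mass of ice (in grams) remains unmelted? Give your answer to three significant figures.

m_ice remaining = 76.0 g

Heat to warm all ice to 0 °C: 125.9×2.11×6.2 = 1647.0 J
Heat released by water cooling to 0 °C: 126.0×4.15×35.2 = 18406 J
18406 J < 1647.0 + 125.9×336.0 = 43949.4 J, so not all ice melts; final T = 0 °C.
Heat left for melting: 18406 − 1647.0 = 16759.0 J
Mass melted = 16759.0 / 336.0 = 49.88 g
Ice remaining = 125.9 − 49.88 = 76.02 g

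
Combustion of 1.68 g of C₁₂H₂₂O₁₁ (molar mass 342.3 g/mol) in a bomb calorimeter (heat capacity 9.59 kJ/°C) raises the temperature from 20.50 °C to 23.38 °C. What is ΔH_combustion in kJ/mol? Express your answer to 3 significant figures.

ΔH = -5630 kJ/mol

ΔT = 23.38 − 20.50 = 2.88 °C
q_cal = C_cal × ΔT = 9.59 × 2.88 = 27.6192 kJ
n = 1.68 / 342.3 = 0.004908 mol
q_rxn = −q_cal = -27.6192 kJ
ΔH = -27.6192 / 0.004908 = -5627 kJ/mol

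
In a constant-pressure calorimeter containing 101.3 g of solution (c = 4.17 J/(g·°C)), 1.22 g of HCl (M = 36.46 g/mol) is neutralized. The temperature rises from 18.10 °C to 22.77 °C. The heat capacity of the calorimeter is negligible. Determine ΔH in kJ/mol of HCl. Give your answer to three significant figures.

|ΔT| = |22.77 − 18.10| = 4.67 °C
|q_surr| = (101.3 × 4.17) × 4.67 = 422.421 × 4.67 = 1973 J
n(HCl) = 1.22 / 36.46 = 0.03346 mol
Temperature rose, so q_rxn = −|q_surr| = -1.973 kJ
ΔH = q_rxn / n = -58.97 kJ/mol

ΔH = -59.0 kJ/mol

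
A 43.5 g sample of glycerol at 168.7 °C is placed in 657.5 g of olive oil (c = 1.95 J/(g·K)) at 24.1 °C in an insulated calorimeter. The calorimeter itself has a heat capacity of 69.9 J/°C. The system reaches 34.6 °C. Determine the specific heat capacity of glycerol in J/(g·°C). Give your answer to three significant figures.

q_gained = (657.5 × 1.95 + 69.9) × (34.6 − 24.1) = 14200 J
q_lost = 43.5 × c × (168.7 − 34.6) = 5833.35 c
Set equal: c = 14200 / 5833.35 = 2.43 J/(g·°C)

c = 2.43 J/(g·°C)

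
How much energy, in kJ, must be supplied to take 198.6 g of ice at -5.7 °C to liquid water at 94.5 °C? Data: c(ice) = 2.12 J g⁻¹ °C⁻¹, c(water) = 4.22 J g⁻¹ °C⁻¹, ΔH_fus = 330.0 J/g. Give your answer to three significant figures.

q1 (heat ice -5.7→0.0 °C): 198.6 × 2.12 × 5.7 = 2400 J
q2 (melt at 0 °C): 198.6 × 330.0 = 65538 J
q3 (heat water 0.0→94.5 °C): 198.6 × 4.22 × 94.5 = 79200 J
Total: 2400 + 65538 + 79200 = 147138 J = 147 kJ

q = 147 kJ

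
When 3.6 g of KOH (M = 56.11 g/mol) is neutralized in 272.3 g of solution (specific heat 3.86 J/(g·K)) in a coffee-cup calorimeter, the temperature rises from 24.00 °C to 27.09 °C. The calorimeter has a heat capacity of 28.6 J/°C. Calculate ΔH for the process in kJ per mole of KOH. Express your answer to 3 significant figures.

ΔH = -52.0 kJ/mol

|ΔT| = |27.09 − 24.00| = 3.09 °C
|q_surr| = (272.3 × 3.86 + 28.6) × 3.09 = 1079.678 × 3.09 = 3336 J
n(KOH) = 3.6 / 56.11 = 0.06416 mol
Temperature rose, so q_rxn = −|q_surr| = -3.336 kJ
ΔH = q_rxn / n = -52.00 kJ/mol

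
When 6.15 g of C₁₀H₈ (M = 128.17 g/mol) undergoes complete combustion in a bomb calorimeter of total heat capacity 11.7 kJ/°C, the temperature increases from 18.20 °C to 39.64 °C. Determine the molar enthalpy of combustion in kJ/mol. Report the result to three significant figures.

ΔH = -5230 kJ/mol

ΔT = 39.64 − 18.20 = 21.44 °C
q_cal = C_cal × ΔT = 11.7 × 21.44 = 250.848 kJ
n = 6.15 / 128.17 = 0.04798 mol
q_rxn = −q_cal = -250.848 kJ
ΔH = -250.848 / 0.04798 = -5228 kJ/mol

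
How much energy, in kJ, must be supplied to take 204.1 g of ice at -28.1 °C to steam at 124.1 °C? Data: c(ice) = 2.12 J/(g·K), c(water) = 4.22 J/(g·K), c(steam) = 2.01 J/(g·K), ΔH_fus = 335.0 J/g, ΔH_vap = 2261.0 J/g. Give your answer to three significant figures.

q = 638 kJ

q1 (heat ice -28.1→0.0 °C): 204.1 × 2.12 × 28.1 = 12159 J
q2 (melt at 0 °C): 204.1 × 335.0 = 68374 J
q3 (heat water 0.0→100.0 °C): 204.1 × 4.22 × 100.0 = 86130 J
q4 (vaporize at 100 °C): 204.1 × 2261.0 = 461470 J
q5 (heat steam 100.0→124.1 °C): 204.1 × 2.01 × 24.1 = 9887 J
Total: 12159 + 68374 + 86130 + 461470 + 9887 = 638020 J = 638 kJ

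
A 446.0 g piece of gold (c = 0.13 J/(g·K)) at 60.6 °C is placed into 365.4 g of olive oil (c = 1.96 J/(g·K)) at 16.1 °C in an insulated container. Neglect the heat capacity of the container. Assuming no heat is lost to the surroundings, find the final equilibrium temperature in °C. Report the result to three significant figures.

T_f = 19.4 °C

Heat lost by gold = heat gained by olive oil.
(446.0)(0.13)(60.6 − T) = (365.4)(1.96)(T − 16.1)
57.98 (60.6 − T) = 716.184 (T − 16.1)
3513.6 − 57.98 T = 716.184 T − 11531
15044.6 = 774.164 T
T = 19.43 °C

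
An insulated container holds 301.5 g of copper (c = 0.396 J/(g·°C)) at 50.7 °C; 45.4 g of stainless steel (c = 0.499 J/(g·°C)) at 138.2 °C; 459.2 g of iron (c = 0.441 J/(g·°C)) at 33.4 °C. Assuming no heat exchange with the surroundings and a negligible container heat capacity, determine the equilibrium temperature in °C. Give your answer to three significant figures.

Σ mᵢcᵢ(T − Tᵢ) = 0  ⇒  T = Σ mᵢcᵢTᵢ / Σ mᵢcᵢ
Σ mᵢcᵢ = 301.5×0.396 + 45.4×0.499 + 459.2×0.441 = 344.5558
Σ mᵢcᵢTᵢ = 119.394×50.7 + 22.6546×138.2 + 202.5072×33.4 = 15948
T = 15948 / 344.5558 = 46.29 °C

T_f = 46.3 °C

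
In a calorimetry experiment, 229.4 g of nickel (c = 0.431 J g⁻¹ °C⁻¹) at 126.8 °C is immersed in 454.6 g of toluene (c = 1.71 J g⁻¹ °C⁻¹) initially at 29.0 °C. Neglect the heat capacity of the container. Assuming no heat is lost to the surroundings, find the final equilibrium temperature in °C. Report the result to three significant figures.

T_f = 40.0 °C

Heat lost by nickel = heat gained by toluene.
(229.4)(0.431)(126.8 − T) = (454.6)(1.71)(T − 29.0)
98.8714 (126.8 − T) = 777.366 (T − 29.0)
12537 − 98.8714 T = 777.366 T − 22544
35081 = 876.2374 T
T = 40.04 °C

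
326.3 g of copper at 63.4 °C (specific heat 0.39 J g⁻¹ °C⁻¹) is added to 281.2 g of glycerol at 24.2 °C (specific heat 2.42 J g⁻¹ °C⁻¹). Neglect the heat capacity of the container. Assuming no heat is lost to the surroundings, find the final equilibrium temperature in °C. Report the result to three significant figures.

Heat lost by copper = heat gained by glycerol.
(326.3)(0.39)(63.4 − T) = (281.2)(2.42)(T − 24.2)
127.257 (63.4 − T) = 680.504 (T − 24.2)
8068.1 − 127.257 T = 680.504 T − 16468
24536.1 = 807.761 T
T = 30.38 °C

T_f = 30.4 °C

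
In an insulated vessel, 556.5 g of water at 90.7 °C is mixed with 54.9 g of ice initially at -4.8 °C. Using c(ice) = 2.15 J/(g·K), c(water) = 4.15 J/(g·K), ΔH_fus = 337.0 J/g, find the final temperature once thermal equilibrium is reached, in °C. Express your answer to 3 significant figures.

Heat to bring ice to 0 °C and melt it: q₁ = 54.9×2.15×4.8 + 54.9×337.0 = 19068 J
Heat the water can supply cooling to 0 °C: 556.5×4.15×90.7 = 209469 J > q₁, so all ice melts.
Energy balance: 556.5×4.15×(90.7 − T) = 19068 + 54.9×4.15×(T − 0)
2309.475(90.7 − T) = 19068 + 227.835 T
209469 − 19068 = 2537.310 T
T = 190401 / 2537.310 = 75.04 °C

T_f = 75.0 °C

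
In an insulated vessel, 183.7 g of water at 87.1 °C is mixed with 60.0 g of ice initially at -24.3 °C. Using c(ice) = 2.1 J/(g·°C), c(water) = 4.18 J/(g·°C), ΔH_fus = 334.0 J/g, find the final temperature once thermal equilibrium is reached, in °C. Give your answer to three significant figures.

Heat to bring ice to 0 °C and melt it: q₁ = 60.0×2.1×24.3 + 60.0×334.0 = 23102 J
Heat the water can supply cooling to 0 °C: 183.7×4.18×87.1 = 66881.1 J > q₁, so all ice melts.
Energy balance: 183.7×4.18×(87.1 − T) = 23102 + 60.0×4.18×(T − 0)
767.866(87.1 − T) = 23102 + 250.8 T
66881.1 − 23102 = 1018.666 T
T = 43779.1 / 1018.666 = 42.98 °C

T_f = 43.0 °C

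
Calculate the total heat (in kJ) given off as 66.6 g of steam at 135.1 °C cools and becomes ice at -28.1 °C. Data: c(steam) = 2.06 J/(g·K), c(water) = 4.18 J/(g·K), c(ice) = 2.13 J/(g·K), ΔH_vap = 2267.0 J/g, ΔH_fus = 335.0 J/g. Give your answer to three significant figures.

q = 210 kJ

q1 (cool steam 135.1→100 °C): 66.6 × 2.06 × 35.1 = 4816 J
q2 (condense at 100 °C): 66.6 × 2267.0 = 150982 J
q3 (cool water 100→0 °C): 66.6 × 4.18 × 100.0 = 27839 J
q4 (freeze at 0 °C): 66.6 × 335.0 = 22311 J
q5 (cool ice 0→-28.1 °C): 66.6 × 2.13 × 28.1 = 3986 J
Total: 4816 + 150982 + 27839 + 22311 + 3986 = 209934 J = 210 kJ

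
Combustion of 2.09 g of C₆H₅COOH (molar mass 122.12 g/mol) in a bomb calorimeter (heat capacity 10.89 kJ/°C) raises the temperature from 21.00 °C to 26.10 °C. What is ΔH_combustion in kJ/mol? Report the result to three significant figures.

ΔT = 26.10 − 21.00 = 5.10 °C
q_cal = C_cal × ΔT = 10.89 × 5.10 = 55.539 kJ
n = 2.09 / 122.12 = 0.01711 mol
q_rxn = −q_cal = -55.539 kJ
ΔH = -55.539 / 0.01711 = -3246 kJ/mol

ΔH = -3250 kJ/mol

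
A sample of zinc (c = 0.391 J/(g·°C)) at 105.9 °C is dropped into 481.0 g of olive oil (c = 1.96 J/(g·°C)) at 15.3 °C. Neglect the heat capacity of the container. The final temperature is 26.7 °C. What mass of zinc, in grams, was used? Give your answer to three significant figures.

q_gained = (481.0 × 1.96) × (26.7 − 15.3) = 10750 J
q_lost = m × 0.391 × (105.9 − 26.7) = 30.9672 m
m = 10750 / 30.9672 = 347 g

m = 347 g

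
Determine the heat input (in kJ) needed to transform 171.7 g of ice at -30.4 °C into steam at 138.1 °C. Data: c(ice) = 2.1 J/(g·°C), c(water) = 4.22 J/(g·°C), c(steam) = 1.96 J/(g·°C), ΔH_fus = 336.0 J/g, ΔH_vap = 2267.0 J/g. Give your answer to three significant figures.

q1 (heat ice -30.4→0.0 °C): 171.7 × 2.1 × 30.4 = 10961 J
q2 (melt at 0 °C): 171.7 × 336.0 = 57691 J
q3 (heat water 0.0→100.0 °C): 171.7 × 4.22 × 100.0 = 72457 J
q4 (vaporize at 100 °C): 171.7 × 2267.0 = 389244 J
q5 (heat steam 100.0→138.1 °C): 171.7 × 1.96 × 38.1 = 12822 J
Total: 10961 + 57691 + 72457 + 389244 + 12822 = 543175 J = 543 kJ

q = 543 kJ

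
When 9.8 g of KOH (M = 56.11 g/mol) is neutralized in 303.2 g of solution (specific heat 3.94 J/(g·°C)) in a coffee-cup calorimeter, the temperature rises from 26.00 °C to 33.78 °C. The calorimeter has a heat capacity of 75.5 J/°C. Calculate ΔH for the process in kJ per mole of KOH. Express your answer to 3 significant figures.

|ΔT| = |33.78 − 26.00| = 7.78 °C
|q_surr| = (303.2 × 3.94 + 75.5) × 7.78 = 1270.108 × 7.78 = 9881 J
n(KOH) = 9.8 / 56.11 = 0.1747 mol
Temperature rose, so q_rxn = −|q_surr| = -9.881 kJ
ΔH = q_rxn / n = -56.56 kJ/mol

ΔH = -56.6 kJ/mol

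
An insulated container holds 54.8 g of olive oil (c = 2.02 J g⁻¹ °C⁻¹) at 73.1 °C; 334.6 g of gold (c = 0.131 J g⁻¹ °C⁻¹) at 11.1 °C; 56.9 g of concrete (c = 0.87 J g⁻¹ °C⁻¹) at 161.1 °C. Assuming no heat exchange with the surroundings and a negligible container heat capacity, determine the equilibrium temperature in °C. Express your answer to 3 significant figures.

T_f = 81.1 °C

Σ mᵢcᵢ(T − Tᵢ) = 0  ⇒  T = Σ mᵢcᵢTᵢ / Σ mᵢcᵢ
Σ mᵢcᵢ = 54.8×2.02 + 334.6×0.131 + 56.9×0.87 = 204.0316
Σ mᵢcᵢTᵢ = 110.696×73.1 + 43.8326×11.1 + 49.503×161.1 = 16553
T = 16553 / 204.0316 = 81.13 °C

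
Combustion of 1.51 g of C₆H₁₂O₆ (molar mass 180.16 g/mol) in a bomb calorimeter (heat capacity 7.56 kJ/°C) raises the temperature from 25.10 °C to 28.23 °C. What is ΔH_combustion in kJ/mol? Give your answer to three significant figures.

ΔT = 28.23 − 25.10 = 3.13 °C
q_cal = C_cal × ΔT = 7.56 × 3.13 = 23.6628 kJ
n = 1.51 / 180.16 = 0.008381 mol
q_rxn = −q_cal = -23.6628 kJ
ΔH = -23.6628 / 0.008381 = -2823 kJ/mol

ΔH = -2820 kJ/mol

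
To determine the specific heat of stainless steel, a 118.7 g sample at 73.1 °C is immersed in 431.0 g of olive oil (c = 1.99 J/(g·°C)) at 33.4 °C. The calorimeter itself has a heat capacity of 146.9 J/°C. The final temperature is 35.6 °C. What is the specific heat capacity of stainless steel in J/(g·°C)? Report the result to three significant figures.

q_gained = (431.0 × 1.99 + 146.9) × (35.6 − 33.4) = 2210.1 J
q_lost = 118.7 × c × (73.1 − 35.6) = 4451.25 c
Set equal: c = 2210.1 / 4451.25 = 0.497 J/(g·°C)

c = 0.497 J/(g·°C)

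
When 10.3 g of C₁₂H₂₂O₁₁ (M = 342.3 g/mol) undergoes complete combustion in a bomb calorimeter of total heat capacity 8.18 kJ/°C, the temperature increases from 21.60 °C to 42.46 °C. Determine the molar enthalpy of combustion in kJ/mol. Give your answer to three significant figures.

ΔT = 42.46 − 21.60 = 20.86 °C
q_cal = C_cal × ΔT = 8.18 × 20.86 = 170.6348 kJ
n = 10.3 / 342.3 = 0.03009 mol
q_rxn = −q_cal = -170.6348 kJ
ΔH = -170.6348 / 0.03009 = -5671 kJ/mol

ΔH = -5670 kJ/mol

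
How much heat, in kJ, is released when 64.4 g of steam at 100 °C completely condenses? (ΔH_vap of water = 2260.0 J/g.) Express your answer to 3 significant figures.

q = 146 kJ

q = m × ΔH_vap = 64.4 × 2260.0 = 145500 J = 146 kJ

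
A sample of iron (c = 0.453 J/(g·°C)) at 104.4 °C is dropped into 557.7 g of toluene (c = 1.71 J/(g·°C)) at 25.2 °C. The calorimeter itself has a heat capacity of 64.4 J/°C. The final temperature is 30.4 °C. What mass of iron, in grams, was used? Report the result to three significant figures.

m = 158 g

q_gained = (557.7 × 1.71 + 64.4) × (30.4 − 25.2) = 5294 J
q_lost = m × 0.453 × (104.4 − 30.4) = 33.522 m
m = 5294 / 33.522 = 158 g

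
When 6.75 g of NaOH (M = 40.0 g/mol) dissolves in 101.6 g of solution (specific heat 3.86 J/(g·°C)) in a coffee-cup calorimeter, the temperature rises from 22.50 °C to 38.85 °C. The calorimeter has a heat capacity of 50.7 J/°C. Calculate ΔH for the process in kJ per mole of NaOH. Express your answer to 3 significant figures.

|ΔT| = |38.85 − 22.50| = 16.35 °C
|q_surr| = (101.6 × 3.86 + 50.7) × 16.35 = 442.876 × 16.35 = 7241 J
n(NaOH) = 6.75 / 40.0 = 0.1688 mol
Temperature rose, so q_rxn = −|q_surr| = -7.241 kJ
ΔH = q_rxn / n = -42.90 kJ/mol

ΔH = -42.9 kJ/mol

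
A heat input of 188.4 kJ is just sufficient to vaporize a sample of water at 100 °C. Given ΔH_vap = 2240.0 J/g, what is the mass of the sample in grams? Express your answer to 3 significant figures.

m = q / ΔH_vap = 188400 J / 2240.0 J/g = 84.1 g

m = 84.1 g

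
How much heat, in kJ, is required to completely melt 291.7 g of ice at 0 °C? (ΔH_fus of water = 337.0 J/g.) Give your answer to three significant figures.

q = 98.3 kJ

q = m × ΔH_fus = 291.7 × 337.0 = 98300 J = 98.3 kJ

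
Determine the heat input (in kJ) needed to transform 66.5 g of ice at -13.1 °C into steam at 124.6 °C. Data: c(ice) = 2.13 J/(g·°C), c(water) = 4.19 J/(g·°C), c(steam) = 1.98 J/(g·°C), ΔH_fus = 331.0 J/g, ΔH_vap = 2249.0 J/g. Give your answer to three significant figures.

q1 (heat ice -13.1→0.0 °C): 66.5 × 2.13 × 13.1 = 1856 J
q2 (melt at 0 °C): 66.5 × 331.0 = 22012 J
q3 (heat water 0.0→100.0 °C): 66.5 × 4.19 × 100.0 = 27864 J
q4 (vaporize at 100 °C): 66.5 × 2249.0 = 149559 J
q5 (heat steam 100.0→124.6 °C): 66.5 × 1.98 × 24.6 = 3239 J
Total: 1856 + 22012 + 27864 + 149559 + 3239 = 204530 J = 205 kJ

q = 205 kJ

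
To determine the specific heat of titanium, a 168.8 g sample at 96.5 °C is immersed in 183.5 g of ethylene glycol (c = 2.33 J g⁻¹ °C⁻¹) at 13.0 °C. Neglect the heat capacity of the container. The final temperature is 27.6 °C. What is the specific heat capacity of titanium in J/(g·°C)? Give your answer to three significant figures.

q_gained = (183.5 × 2.33) × (27.6 − 13.0) = 6242 J
q_lost = 168.8 × c × (96.5 − 27.6) = 11630.32 c
Set equal: c = 6242 / 11630.32 = 0.537 J/(g·°C)

c = 0.537 J/(g·°C)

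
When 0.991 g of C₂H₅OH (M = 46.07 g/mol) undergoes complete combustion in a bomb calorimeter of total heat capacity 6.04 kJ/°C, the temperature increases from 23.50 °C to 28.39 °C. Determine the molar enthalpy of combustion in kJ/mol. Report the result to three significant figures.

ΔT = 28.39 − 23.50 = 4.89 °C
q_cal = C_cal × ΔT = 6.04 × 4.89 = 29.5356 kJ
n = 0.991 / 46.07 = 0.02151 mol
q_rxn = −q_cal = -29.5356 kJ
ΔH = -29.5356 / 0.02151 = -1373 kJ/mol

ΔH = -1370 kJ/mol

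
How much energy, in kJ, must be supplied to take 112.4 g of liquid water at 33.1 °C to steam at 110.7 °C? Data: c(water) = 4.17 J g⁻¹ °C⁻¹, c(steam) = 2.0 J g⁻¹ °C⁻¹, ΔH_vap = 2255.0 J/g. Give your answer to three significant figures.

q1 (heat water 33.1→100.0 °C): 112.4 × 4.17 × 66.9 = 31357 J
q2 (vaporize at 100 °C): 112.4 × 2255.0 = 253462 J
q3 (heat steam 100.0→110.7 °C): 112.4 × 2.0 × 10.7 = 2405 J
Total: 31357 + 253462 + 2405 = 287224 J = 287 kJ

q = 287 kJ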